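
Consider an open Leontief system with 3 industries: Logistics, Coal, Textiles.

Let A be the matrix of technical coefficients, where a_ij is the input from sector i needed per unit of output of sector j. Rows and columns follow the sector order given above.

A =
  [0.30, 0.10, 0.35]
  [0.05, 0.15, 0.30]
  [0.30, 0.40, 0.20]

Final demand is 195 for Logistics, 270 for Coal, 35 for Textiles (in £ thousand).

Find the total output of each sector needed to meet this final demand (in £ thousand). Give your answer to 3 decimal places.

I − A =
  [   0.70    -0.10    -0.35]
  [  -0.05     0.85    -0.30]
  [  -0.30    -0.40     0.80]
Cofactors of I−A, C_ij = (−1)^(i+j)·(minor ij) (rows/columns in the sector order above):
  C_11 = (0.85)(0.80) − (-0.30)(-0.40) = 0.5600
  C_12 = −[(-0.05)(0.80) − (-0.30)(-0.30)] = 0.1300
  C_13 = (-0.05)(-0.40) − (0.85)(-0.30) = 0.2750
  C_21 = −[(-0.10)(0.80) − (-0.35)(-0.40)] = 0.2200
  C_22 = (0.70)(0.80) − (-0.35)(-0.30) = 0.4550
  C_23 = −[(0.70)(-0.40) − (-0.10)(-0.30)] = 0.3100
  C_31 = (-0.10)(-0.30) − (-0.35)(0.85) = 0.3275
  C_32 = −[(0.70)(-0.30) − (-0.35)(-0.05)] = 0.2275
  C_33 = (0.70)(0.85) − (-0.10)(-0.05) = 0.5900
det(I−A) = Σ_j (I−A)_1j·C_1j = (0.70)(0.5600) + (-0.10)(0.1300) + (-0.35)(0.2750) = 0.28275
adj(I−A) = Cᵀ =
  [ 0.5600   0.2200   0.3275]
  [ 0.1300   0.4550   0.2275]
  [ 0.2750   0.3100   0.5900]
(I − A)⁻¹ = adj(I−A) / det(I−A) ≈
  [   1.9805     0.7781     1.1583]
  [   0.4598     1.6092     0.8046]
  [   0.9726     1.0964     2.0866]
x = (I − A)⁻¹ d = adj(I−A)·d / det(I−A), with det(I−A) = 0.28275:
  x_L = (0.5600·195 + 0.2200·270 + 0.3275·35) / 0.28275 = 180.0625 / 0.28275 ≈ 636.826
  x_C = (0.1300·195 + 0.4550·270 + 0.2275·35) / 0.28275 = 156.1625 / 0.28275 ≈ 552.299
  x_T = (0.2750·195 + 0.3100·270 + 0.5900·35) / 0.28275 = 157.975 / 0.28275 ≈ 558.709

x_L = 636.826, x_C = 552.299, x_T = 558.709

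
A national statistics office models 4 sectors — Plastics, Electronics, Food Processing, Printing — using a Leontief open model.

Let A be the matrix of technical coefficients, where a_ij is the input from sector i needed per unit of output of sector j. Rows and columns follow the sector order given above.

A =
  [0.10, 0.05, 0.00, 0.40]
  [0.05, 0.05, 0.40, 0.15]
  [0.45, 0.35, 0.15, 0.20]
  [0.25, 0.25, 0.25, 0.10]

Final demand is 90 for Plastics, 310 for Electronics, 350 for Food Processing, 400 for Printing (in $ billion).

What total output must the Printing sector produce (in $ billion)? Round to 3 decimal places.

x_4 = 1580.549

I − A =
  [   0.90    -0.05     0.00    -0.40]
  [  -0.05     0.95    -0.40    -0.15]
  [  -0.45    -0.35     0.85    -0.20]
  [  -0.25    -0.25    -0.25     0.90]
Compute the cofactors C_ij = (−1)^(i+j)·(3×3 minor ij) of I−A; the adjugate is their transpose:
adj(I−A) = Cᵀ =
  [ 0.488250   0.155750   0.154875   0.277375]
  [ 0.266500   0.513500   0.322750   0.275750]
  [ 0.446750   0.361250   0.631625   0.399125]
  [ 0.333750   0.286250   0.308125   0.589625]
det(I−A) = Σ_j (I−A)_1j·C_1j = (0.90)(0.488250) + (-0.05)(0.266500) + (0.00)(0.446750) + (-0.40)(0.333750) = 0.2926
(I − A)⁻¹ = adj(I−A) / det(I−A) ≈
  [   1.6687     0.5323     0.5293     0.9480]
  [   0.9108     1.7550     1.1030     0.9424]
  [   1.5268     1.2346     2.1587     1.3641]
  [   1.1406     0.9783     1.0531     2.0151]
x = (I − A)⁻¹ d = adj(I−A)·d / det(I−A), with det(I−A) = 0.2926:
  x_1 = (0.488250·90 + 0.155750·310 + 0.154875·350 + 0.277375·400) / 0.2926 = 257.38125 / 0.2926 ≈ 879.635
  x_2 = (0.266500·90 + 0.513500·310 + 0.322750·350 + 0.275750·400) / 0.2926 = 406.4325 / 0.2926 ≈ 1389.038
  x_3 = (0.446750·90 + 0.361250·310 + 0.631625·350 + 0.399125·400) / 0.2926 = 532.91375 / 0.2926 ≈ 1821.305
  x_4 = (0.333750·90 + 0.286250·310 + 0.308125·350 + 0.589625·400) / 0.2926 = 462.46875 / 0.2926 ≈ 1580.549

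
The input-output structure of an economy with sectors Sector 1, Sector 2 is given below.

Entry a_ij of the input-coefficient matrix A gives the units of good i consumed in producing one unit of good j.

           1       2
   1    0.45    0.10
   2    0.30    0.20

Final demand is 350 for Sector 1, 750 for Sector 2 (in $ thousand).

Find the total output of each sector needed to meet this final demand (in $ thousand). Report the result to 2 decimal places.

I − A =
  [   0.55    -0.10]
  [  -0.30     0.80]
det(I−A) = (0.55)(0.80) − (-0.10)(-0.30) = 0.4100
adj(I−A) = [[0.80, 0.10], [0.30, 0.55]]
(I − A)⁻¹ = adj(I−A) / det(I−A) ≈
  [   1.9512     0.2439]
  [   0.7317     1.3415]
x = (I − A)⁻¹ d = adj(I−A)·d / det(I−A), with det(I−A) = 0.4100:
  x_1 = (0.80·350 + 0.10·750) / 0.4100 = 355.00 / 0.4100 ≈ 865.85
  x_2 = (0.30·350 + 0.55·750) / 0.4100 = 517.50 / 0.4100 ≈ 1262.20

x_1 = 865.85, x_2 = 1262.20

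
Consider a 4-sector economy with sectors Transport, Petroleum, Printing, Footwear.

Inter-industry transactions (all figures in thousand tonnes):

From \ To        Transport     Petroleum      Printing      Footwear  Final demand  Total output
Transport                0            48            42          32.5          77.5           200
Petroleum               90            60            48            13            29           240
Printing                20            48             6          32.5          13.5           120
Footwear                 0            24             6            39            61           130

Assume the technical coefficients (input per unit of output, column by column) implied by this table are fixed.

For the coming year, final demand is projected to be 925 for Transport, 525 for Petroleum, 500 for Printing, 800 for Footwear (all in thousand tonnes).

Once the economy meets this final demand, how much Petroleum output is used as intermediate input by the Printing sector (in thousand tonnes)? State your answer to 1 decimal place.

z_23 = 845.7

Technical coefficients a_ij = z_ij / X_j:
  a_11 = 0/200 = 0.00, a_21 = 90/200 = 0.45, a_31 = 20/200 = 0.10, a_41 = 0/200 = 0.00
  a_12 = 48/240 = 0.20, a_22 = 60/240 = 0.25, a_32 = 48/240 = 0.20, a_42 = 24/240 = 0.10
  a_13 = 42/120 = 0.35, a_23 = 48/120 = 0.40, a_33 = 6/120 = 0.05, a_43 = 6/120 = 0.05
  a_14 = 32.5/130 = 0.25, a_24 = 13/130 = 0.10, a_34 = 32.5/130 = 0.25, a_44 = 39/130 = 0.30
I − A =
  [   1.00    -0.20    -0.35    -0.25]
  [  -0.45     0.75    -0.40    -0.10]
  [  -0.10    -0.20     0.95    -0.25]
  [   0.00    -0.10    -0.05     0.70]
Compute the cofactors C_ij = (−1)^(i+j)·(3×3 minor ij) of I−A; the adjugate is their transpose:
adj(I−A) = Cᵀ =
  [ 0.412875   0.214500   0.256625   0.269750]
  [ 0.322125   0.626750   0.400875   0.347750]
  [ 0.125750   0.181500   0.440750   0.228250]
  [ 0.055000   0.102500   0.088750   0.481250]
det(I−A) = Σ_j (I−A)_1j·C_1j = (1.00)(0.412875) + (-0.20)(0.322125) + (-0.35)(0.125750) + (-0.25)(0.055000) = 0.2906875
(I − A)⁻¹ = adj(I−A) / det(I−A) ≈
  [   1.4203     0.7379     0.8828     0.9280]
  [   1.1081     2.1561     1.3791     1.1963]
  [   0.4326     0.6244     1.5162     0.7852]
  [   0.1892     0.3526     0.3053     1.6556]
First solve x = (I − A)⁻¹ d = adj(I−A)·d / det(I−A); in particular x_3 = (0.125750·925 + 0.181500·525 + 0.440750·500 + 0.228250·800) / 0.2906875 = 614.58125 / 0.2906875 ≈ 2114.233.
Intermediate flow from 2 to 3: z_23 = a_23 · x_3 = 0.40 × 614.58125 / 0.2906875 = 245.8325 / 0.2906875 ≈ 845.7.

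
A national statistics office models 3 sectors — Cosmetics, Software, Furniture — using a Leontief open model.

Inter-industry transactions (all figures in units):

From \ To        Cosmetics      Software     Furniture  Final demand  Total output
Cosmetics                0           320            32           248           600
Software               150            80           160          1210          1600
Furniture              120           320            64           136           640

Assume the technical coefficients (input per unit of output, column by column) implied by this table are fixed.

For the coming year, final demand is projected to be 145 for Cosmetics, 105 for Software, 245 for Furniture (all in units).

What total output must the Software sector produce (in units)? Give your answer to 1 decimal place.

Technical coefficients a_ij = z_ij / X_j:
  a_CC = 0/600 = 0.00, a_SC = 150/600 = 0.25, a_FC = 120/600 = 0.20
  a_CS = 320/1600 = 0.20, a_SS = 80/1600 = 0.05, a_FS = 320/1600 = 0.20
  a_CF = 32/640 = 0.05, a_SF = 160/640 = 0.25, a_FF = 64/640 = 0.10
I − A =
  [   1.00    -0.20    -0.05]
  [  -0.25     0.95    -0.25]
  [  -0.20    -0.20     0.90]
Cofactors of I−A, C_ij = (−1)^(i+j)·(minor ij) (rows/columns in the sector order above):
  C_11 = (0.95)(0.90) − (-0.25)(-0.20) = 0.8050
  C_12 = −[(-0.25)(0.90) − (-0.25)(-0.20)] = 0.2750
  C_13 = (-0.25)(-0.20) − (0.95)(-0.20) = 0.2400
  C_21 = −[(-0.20)(0.90) − (-0.05)(-0.20)] = 0.1900
  C_22 = (1.00)(0.90) − (-0.05)(-0.20) = 0.8900
  C_23 = −[(1.00)(-0.20) − (-0.20)(-0.20)] = 0.2400
  C_31 = (-0.20)(-0.25) − (-0.05)(0.95) = 0.0975
  C_32 = −[(1.00)(-0.25) − (-0.05)(-0.25)] = 0.2625
  C_33 = (1.00)(0.95) − (-0.20)(-0.25) = 0.9000
det(I−A) = Σ_j (I−A)_1j·C_1j = (1.00)(0.8050) + (-0.20)(0.2750) + (-0.05)(0.2400) = 0.7380
adj(I−A) = Cᵀ =
  [ 0.8050   0.1900   0.0975]
  [ 0.2750   0.8900   0.2625]
  [ 0.2400   0.2400   0.9000]
(I − A)⁻¹ = adj(I−A) / det(I−A) ≈
  [   1.0908     0.2575     0.1321]
  [   0.3726     1.2060     0.3557]
  [   0.3252     0.3252     1.2195]
x = (I − A)⁻¹ d = adj(I−A)·d / det(I−A), with det(I−A) = 0.7380:
  x_C = (0.8050·145 + 0.1900·105 + 0.0975·245) / 0.7380 = 160.5625 / 0.7380 ≈ 217.6
  x_S = (0.2750·145 + 0.8900·105 + 0.2625·245) / 0.7380 = 197.6375 / 0.7380 ≈ 267.8
  x_F = (0.2400·145 + 0.2400·105 + 0.9000·245) / 0.7380 = 280.50 / 0.7380 ≈ 380.1

x_S = 267.8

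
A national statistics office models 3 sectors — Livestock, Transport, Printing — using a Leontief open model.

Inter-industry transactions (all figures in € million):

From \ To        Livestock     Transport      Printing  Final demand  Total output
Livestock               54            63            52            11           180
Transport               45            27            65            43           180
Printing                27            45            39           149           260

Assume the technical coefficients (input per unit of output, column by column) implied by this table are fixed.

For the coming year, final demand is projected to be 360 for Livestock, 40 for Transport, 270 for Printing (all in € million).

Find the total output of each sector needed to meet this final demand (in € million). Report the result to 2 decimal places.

Technical coefficients a_ij = z_ij / X_j:
  a_LL = 54/180 = 0.30, a_TL = 45/180 = 0.25, a_PL = 27/180 = 0.15
  a_LT = 63/180 = 0.35, a_TT = 27/180 = 0.15, a_PT = 45/180 = 0.25
  a_LP = 52/260 = 0.20, a_TP = 65/260 = 0.25, a_PP = 39/260 = 0.15
I − A =
  [   0.70    -0.35    -0.20]
  [  -0.25     0.85    -0.25]
  [  -0.15    -0.25     0.85]
Cofactors of I−A, C_ij = (−1)^(i+j)·(minor ij) (rows/columns in the sector order above):
  C_11 = (0.85)(0.85) − (-0.25)(-0.25) = 0.6600
  C_12 = −[(-0.25)(0.85) − (-0.25)(-0.15)] = 0.2500
  C_13 = (-0.25)(-0.25) − (0.85)(-0.15) = 0.1900
  C_21 = −[(-0.35)(0.85) − (-0.20)(-0.25)] = 0.3475
  C_22 = (0.70)(0.85) − (-0.20)(-0.15) = 0.5650
  C_23 = −[(0.70)(-0.25) − (-0.35)(-0.15)] = 0.2275
  C_31 = (-0.35)(-0.25) − (-0.20)(0.85) = 0.2575
  C_32 = −[(0.70)(-0.25) − (-0.20)(-0.25)] = 0.2250
  C_33 = (0.70)(0.85) − (-0.35)(-0.25) = 0.5075
det(I−A) = Σ_j (I−A)_1j·C_1j = (0.70)(0.6600) + (-0.35)(0.2500) + (-0.20)(0.1900) = 0.3365
adj(I−A) = Cᵀ =
  [ 0.6600   0.3475   0.2575]
  [ 0.2500   0.5650   0.2250]
  [ 0.1900   0.2275   0.5075]
(I − A)⁻¹ = adj(I−A) / det(I−A) ≈
  [   1.9614     1.0327     0.7652]
  [   0.7429     1.6790     0.6686]
  [   0.5646     0.6761     1.5082]
x = (I − A)⁻¹ d = adj(I−A)·d / det(I−A), with det(I−A) = 0.3365:
  x_L = (0.6600·360 + 0.3475·40 + 0.2575·270) / 0.3365 = 321.025 / 0.3365 ≈ 954.01
  x_T = (0.2500·360 + 0.5650·40 + 0.2250·270) / 0.3365 = 173.35 / 0.3365 ≈ 515.16
  x_P = (0.1900·360 + 0.2275·40 + 0.5075·270) / 0.3365 = 214.525 / 0.3365 ≈ 637.52

x_L = 954.01, x_T = 515.16, x_P = 637.52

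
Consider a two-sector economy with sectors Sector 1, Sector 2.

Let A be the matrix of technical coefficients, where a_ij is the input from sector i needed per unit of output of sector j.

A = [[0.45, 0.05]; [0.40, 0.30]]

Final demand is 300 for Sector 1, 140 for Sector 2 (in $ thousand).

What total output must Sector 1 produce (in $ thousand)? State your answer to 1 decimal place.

x_1 = 594.5

I − A =
  [   0.55    -0.05]
  [  -0.40     0.70]
det(I−A) = (0.55)(0.70) − (-0.05)(-0.40) = 0.3650
adj(I−A) = [[0.70, 0.05], [0.40, 0.55]]
(I − A)⁻¹ = adj(I−A) / det(I−A) ≈
  [   1.9178     0.1370]
  [   1.0959     1.5068]
x = (I − A)⁻¹ d = adj(I−A)·d / det(I−A), with det(I−A) = 0.3650:
  x_1 = (0.70·300 + 0.05·140) / 0.3650 = 217.00 / 0.3650 ≈ 594.5
  x_2 = (0.40·300 + 0.55·140) / 0.3650 = 197.00 / 0.3650 ≈ 539.7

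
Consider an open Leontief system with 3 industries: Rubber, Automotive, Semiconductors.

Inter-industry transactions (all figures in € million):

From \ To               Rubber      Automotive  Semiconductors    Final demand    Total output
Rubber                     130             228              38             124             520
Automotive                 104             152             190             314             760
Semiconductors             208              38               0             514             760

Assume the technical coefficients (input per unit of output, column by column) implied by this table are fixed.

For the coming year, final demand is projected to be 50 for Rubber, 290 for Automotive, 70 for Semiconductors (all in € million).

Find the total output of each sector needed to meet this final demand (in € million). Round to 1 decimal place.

Technical coefficients a_ij = z_ij / X_j:
  a_RR = 130/520 = 0.25, a_AR = 104/520 = 0.20, a_SR = 208/520 = 0.40
  a_RA = 228/760 = 0.30, a_AA = 152/760 = 0.20, a_SA = 38/760 = 0.05
  a_RS = 38/760 = 0.05, a_AS = 190/760 = 0.25, a_SS = 0/760 = 0.00
I − A =
  [   0.75    -0.30    -0.05]
  [  -0.20     0.80    -0.25]
  [  -0.40    -0.05     1.00]
Cofactors of I−A, C_ij = (−1)^(i+j)·(minor ij) (rows/columns in the sector order above):
  C_11 = (0.80)(1.00) − (-0.25)(-0.05) = 0.7875
  C_12 = −[(-0.20)(1.00) − (-0.25)(-0.40)] = 0.3000
  C_13 = (-0.20)(-0.05) − (0.80)(-0.40) = 0.3300
  C_21 = −[(-0.30)(1.00) − (-0.05)(-0.05)] = 0.3025
  C_22 = (0.75)(1.00) − (-0.05)(-0.40) = 0.7300
  C_23 = −[(0.75)(-0.05) − (-0.30)(-0.40)] = 0.1575
  C_31 = (-0.30)(-0.25) − (-0.05)(0.80) = 0.1150
  C_32 = −[(0.75)(-0.25) − (-0.05)(-0.20)] = 0.1975
  C_33 = (0.75)(0.80) − (-0.30)(-0.20) = 0.5400
det(I−A) = Σ_j (I−A)_1j·C_1j = (0.75)(0.7875) + (-0.30)(0.3000) + (-0.05)(0.3300) = 0.484125
adj(I−A) = Cᵀ =
  [ 0.7875   0.3025   0.1150]
  [ 0.3000   0.7300   0.1975]
  [ 0.3300   0.1575   0.5400]
(I − A)⁻¹ = adj(I−A) / det(I−A) ≈
  [   1.6266     0.6248     0.2375]
  [   0.6197     1.5079     0.4080]
  [   0.6816     0.3253     1.1154]
x = (I − A)⁻¹ d = adj(I−A)·d / det(I−A), with det(I−A) = 0.484125:
  x_R = (0.7875·50 + 0.3025·290 + 0.1150·70) / 0.484125 = 135.15 / 0.484125 ≈ 279.2
  x_A = (0.3000·50 + 0.7300·290 + 0.1975·70) / 0.484125 = 240.525 / 0.484125 ≈ 496.8
  x_S = (0.3300·50 + 0.1575·290 + 0.5400·70) / 0.484125 = 99.975 / 0.484125 ≈ 206.5

x_R = 279.2, x_A = 496.8, x_S = 206.5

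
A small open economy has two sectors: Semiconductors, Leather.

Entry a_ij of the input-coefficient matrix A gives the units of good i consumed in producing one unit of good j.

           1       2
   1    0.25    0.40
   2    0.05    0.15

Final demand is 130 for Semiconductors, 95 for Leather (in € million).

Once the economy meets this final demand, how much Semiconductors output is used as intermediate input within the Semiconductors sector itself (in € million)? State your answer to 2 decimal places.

z_11 = 60.12

I − A =
  [   0.75    -0.40]
  [  -0.05     0.85]
det(I−A) = (0.75)(0.85) − (-0.40)(-0.05) = 0.6175
adj(I−A) = [[0.85, 0.40], [0.05, 0.75]]
(I − A)⁻¹ = adj(I−A) / det(I−A) ≈
  [   1.3765     0.6478]
  [   0.0810     1.2146]
First solve x = (I − A)⁻¹ d = adj(I−A)·d / det(I−A); in particular x_1 = (0.85·130 + 0.40·95) / 0.6175 = 148.50 / 0.6175 ≈ 240.4858.
Intermediate flow from 1 to 1: z_11 = a_11 · x_1 = 0.25 × 148.50 / 0.6175 = 37.125 / 0.6175 ≈ 60.12.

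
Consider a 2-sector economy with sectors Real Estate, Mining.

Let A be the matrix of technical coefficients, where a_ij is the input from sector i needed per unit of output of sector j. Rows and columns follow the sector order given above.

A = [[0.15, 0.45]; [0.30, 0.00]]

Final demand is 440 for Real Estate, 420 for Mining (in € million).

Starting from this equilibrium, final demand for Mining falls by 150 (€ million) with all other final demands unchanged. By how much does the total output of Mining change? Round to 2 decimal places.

Δx_M = -178.32

I − A =
  [   0.85    -0.45]
  [  -0.30     1.00]
det(I−A) = (0.85)(1.00) − (-0.45)(-0.30) = 0.7150
adj(I−A) = [[1.00, 0.45], [0.30, 0.85]]
(I − A)⁻¹ = adj(I−A) / det(I−A) ≈
  [   1.3986     0.6294]
  [   0.4196     1.1888]
Δx = (I − A)⁻¹ Δd with Δd having -150 in the Mining component and 0 elsewhere.
So Δx_M = L_MM · (-150), where L_MM = adj(I−A)_MM / det(I−A) = 0.85 / 0.7150.
Δx_M = 0.85 × (-150) / 0.7150 = -127.50 / 0.7150 ≈ -178.32.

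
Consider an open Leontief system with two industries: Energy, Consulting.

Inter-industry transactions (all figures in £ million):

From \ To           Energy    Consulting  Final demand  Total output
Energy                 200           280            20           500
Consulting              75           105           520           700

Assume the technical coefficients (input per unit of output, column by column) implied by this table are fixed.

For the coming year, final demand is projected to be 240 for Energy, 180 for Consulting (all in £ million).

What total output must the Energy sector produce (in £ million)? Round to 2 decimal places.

x_E = 613.33

Technical coefficients a_ij = z_ij / X_j:
  a_EE = 200/500 = 0.40, a_CE = 75/500 = 0.15
  a_EC = 280/700 = 0.40, a_CC = 105/700 = 0.15
I − A =
  [   0.60    -0.40]
  [  -0.15     0.85]
det(I−A) = (0.60)(0.85) − (-0.40)(-0.15) = 0.4500
adj(I−A) = [[0.85, 0.40], [0.15, 0.60]]
(I − A)⁻¹ = adj(I−A) / det(I−A) ≈
  [   1.8889     0.8889]
  [   0.3333     1.3333]
x = (I − A)⁻¹ d = adj(I−A)·d / det(I−A), with det(I−A) = 0.4500:
  x_E = (0.85·240 + 0.40·180) / 0.4500 = 276.00 / 0.4500 ≈ 613.33
  x_C = (0.15·240 + 0.60·180) / 0.4500 = 144.00 / 0.4500 = 320.00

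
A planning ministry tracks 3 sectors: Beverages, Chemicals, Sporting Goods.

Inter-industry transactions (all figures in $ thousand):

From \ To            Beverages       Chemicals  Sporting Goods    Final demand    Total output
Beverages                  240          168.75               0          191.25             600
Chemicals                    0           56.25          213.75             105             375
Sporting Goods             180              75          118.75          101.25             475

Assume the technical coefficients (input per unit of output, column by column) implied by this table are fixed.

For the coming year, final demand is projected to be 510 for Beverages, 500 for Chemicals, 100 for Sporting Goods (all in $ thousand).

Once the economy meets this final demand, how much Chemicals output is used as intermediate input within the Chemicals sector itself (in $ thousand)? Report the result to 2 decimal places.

Technical coefficients a_ij = z_ij / X_j:
  a_BB = 240/600 = 0.40, a_CB = 0/600 = 0.00, a_SB = 180/600 = 0.30
  a_BC = 168.75/375 = 0.45, a_CC = 56.25/375 = 0.15, a_SC = 75/375 = 0.20
  a_BS = 0/475 = 0.00, a_CS = 213.75/475 = 0.45, a_SS = 118.75/475 = 0.25
I − A =
  [   0.60    -0.45     0.00]
  [   0.00     0.85    -0.45]
  [  -0.30    -0.20     0.75]
Cofactors of I−A, C_ij = (−1)^(i+j)·(minor ij) (rows/columns in the sector order above):
  C_11 = (0.85)(0.75) − (-0.45)(-0.20) = 0.5475
  C_12 = −[(0.00)(0.75) − (-0.45)(-0.30)] = 0.1350
  C_13 = (0.00)(-0.20) − (0.85)(-0.30) = 0.2550
  C_21 = −[(-0.45)(0.75) − (0.00)(-0.20)] = 0.3375
  C_22 = (0.60)(0.75) − (0.00)(-0.30) = 0.4500
  C_23 = −[(0.60)(-0.20) − (-0.45)(-0.30)] = 0.2550
  C_31 = (-0.45)(-0.45) − (0.00)(0.85) = 0.2025
  C_32 = −[(0.60)(-0.45) − (0.00)(0.00)] = 0.2700
  C_33 = (0.60)(0.85) − (-0.45)(0.00) = 0.5100
det(I−A) = Σ_j (I−A)_1j·C_1j = (0.60)(0.5475) + (-0.45)(0.1350) + (0.00)(0.2550) = 0.26775
adj(I−A) = Cᵀ =
  [ 0.5475   0.3375   0.2025]
  [ 0.1350   0.4500   0.2700]
  [ 0.2550   0.2550   0.5100]
(I − A)⁻¹ = adj(I−A) / det(I−A) ≈
  [   2.0448     1.2605     0.7563]
  [   0.5042     1.6807     1.0084]
  [   0.9524     0.9524     1.9048]
First solve x = (I − A)⁻¹ d = adj(I−A)·d / det(I−A); in particular x_C = (0.1350·510 + 0.4500·500 + 0.2700·100) / 0.26775 = 320.85 / 0.26775 ≈ 1198.3193.
Intermediate flow from C to C: z_CC = a_CC · x_C = 0.15 × 320.85 / 0.26775 = 48.1275 / 0.26775 ≈ 179.75.

z_CC = 179.75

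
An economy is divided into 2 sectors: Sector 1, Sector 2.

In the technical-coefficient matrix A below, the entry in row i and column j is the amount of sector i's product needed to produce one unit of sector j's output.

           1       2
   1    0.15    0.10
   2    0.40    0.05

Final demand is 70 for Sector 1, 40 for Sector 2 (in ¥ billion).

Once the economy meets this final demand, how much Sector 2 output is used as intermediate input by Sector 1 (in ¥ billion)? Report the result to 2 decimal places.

I − A =
  [   0.85    -0.10]
  [  -0.40     0.95]
det(I−A) = (0.85)(0.95) − (-0.10)(-0.40) = 0.7675
adj(I−A) = [[0.95, 0.10], [0.40, 0.85]]
(I − A)⁻¹ = adj(I−A) / det(I−A) ≈
  [   1.2378     0.1303]
  [   0.5212     1.1075]
First solve x = (I − A)⁻¹ d = adj(I−A)·d / det(I−A); in particular x_1 = (0.95·70 + 0.10·40) / 0.7675 = 70.50 / 0.7675 ≈ 91.8567.
Intermediate flow from 2 to 1: z_21 = a_21 · x_1 = 0.40 × 70.50 / 0.7675 = 28.20 / 0.7675 ≈ 36.74.

z_21 = 36.74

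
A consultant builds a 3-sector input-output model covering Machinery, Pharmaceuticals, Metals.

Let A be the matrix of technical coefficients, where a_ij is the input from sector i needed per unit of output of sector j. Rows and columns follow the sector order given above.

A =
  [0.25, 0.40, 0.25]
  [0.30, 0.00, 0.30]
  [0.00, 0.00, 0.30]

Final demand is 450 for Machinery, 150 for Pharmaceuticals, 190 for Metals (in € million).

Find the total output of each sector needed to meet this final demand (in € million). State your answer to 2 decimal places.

x_1 = 968.93, x_2 = 522.11, x_3 = 271.43

I − A =
  [   0.75    -0.40    -0.25]
  [  -0.30     1.00    -0.30]
  [   0.00     0.00     0.70]
Cofactors of I−A, C_ij = (−1)^(i+j)·(minor ij) (rows/columns in the sector order above):
  C_11 = (1.00)(0.70) − (-0.30)(0.00) = 0.7000
  C_12 = −[(-0.30)(0.70) − (-0.30)(0.00)] = 0.2100
  C_13 = (-0.30)(0.00) − (1.00)(0.00) = 0.0000
  C_21 = −[(-0.40)(0.70) − (-0.25)(0.00)] = 0.2800
  C_22 = (0.75)(0.70) − (-0.25)(0.00) = 0.5250
  C_23 = −[(0.75)(0.00) − (-0.40)(0.00)] = 0.0000
  C_31 = (-0.40)(-0.30) − (-0.25)(1.00) = 0.3700
  C_32 = −[(0.75)(-0.30) − (-0.25)(-0.30)] = 0.3000
  C_33 = (0.75)(1.00) − (-0.40)(-0.30) = 0.6300
det(I−A) = Σ_j (I−A)_1j·C_1j = (0.75)(0.7000) + (-0.40)(0.2100) + (-0.25)(0.0000) = 0.4410
adj(I−A) = Cᵀ =
  [ 0.7000   0.2800   0.3700]
  [ 0.2100   0.5250   0.3000]
  [ 0.0000   0.0000   0.6300]
(I − A)⁻¹ = adj(I−A) / det(I−A) ≈
  [   1.5873     0.6349     0.8390]
  [   0.4762     1.1905     0.6803]
  [   0.0000     0.0000     1.4286]
x = (I − A)⁻¹ d = adj(I−A)·d / det(I−A), with det(I−A) = 0.4410:
  x_1 = (0.7000·450 + 0.2800·150 + 0.3700·190) / 0.4410 = 427.30 / 0.4410 ≈ 968.93
  x_2 = (0.2100·450 + 0.5250·150 + 0.3000·190) / 0.4410 = 230.25 / 0.4410 ≈ 522.11
  x_3 = (0.0000·450 + 0.0000·150 + 0.6300·190) / 0.4410 = 119.70 / 0.4410 ≈ 271.43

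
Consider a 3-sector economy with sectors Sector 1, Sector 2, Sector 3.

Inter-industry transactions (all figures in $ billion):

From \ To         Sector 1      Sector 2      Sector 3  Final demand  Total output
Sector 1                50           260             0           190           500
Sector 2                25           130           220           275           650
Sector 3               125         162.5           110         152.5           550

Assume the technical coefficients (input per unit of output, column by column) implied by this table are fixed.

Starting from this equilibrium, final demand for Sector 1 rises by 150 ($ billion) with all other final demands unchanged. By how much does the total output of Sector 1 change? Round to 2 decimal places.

Technical coefficients a_ij = z_ij / X_j:
  a_11 = 50/500 = 0.10, a_21 = 25/500 = 0.05, a_31 = 125/500 = 0.25
  a_12 = 260/650 = 0.40, a_22 = 130/650 = 0.20, a_32 = 162.5/650 = 0.25
  a_13 = 0/550 = 0.00, a_23 = 220/550 = 0.40, a_33 = 110/550 = 0.20
I − A =
  [   0.90    -0.40     0.00]
  [  -0.05     0.80    -0.40]
  [  -0.25    -0.25     0.80]
Cofactors of I−A, C_ij = (−1)^(i+j)·(minor ij) (rows/columns in the sector order above):
  C_11 = (0.80)(0.80) − (-0.40)(-0.25) = 0.5400
  C_12 = −[(-0.05)(0.80) − (-0.40)(-0.25)] = 0.1400
  C_13 = (-0.05)(-0.25) − (0.80)(-0.25) = 0.2125
  C_21 = −[(-0.40)(0.80) − (0.00)(-0.25)] = 0.3200
  C_22 = (0.90)(0.80) − (0.00)(-0.25) = 0.7200
  C_23 = −[(0.90)(-0.25) − (-0.40)(-0.25)] = 0.3250
  C_31 = (-0.40)(-0.40) − (0.00)(0.80) = 0.1600
  C_32 = −[(0.90)(-0.40) − (0.00)(-0.05)] = 0.3600
  C_33 = (0.90)(0.80) − (-0.40)(-0.05) = 0.7000
det(I−A) = Σ_j (I−A)_1j·C_1j = (0.90)(0.5400) + (-0.40)(0.1400) + (0.00)(0.2125) = 0.4300
adj(I−A) = Cᵀ =
  [ 0.5400   0.3200   0.1600]
  [ 0.1400   0.7200   0.3600]
  [ 0.2125   0.3250   0.7000]
(I − A)⁻¹ = adj(I−A) / det(I−A) ≈
  [   1.2558     0.7442     0.3721]
  [   0.3256     1.6744     0.8372]
  [   0.4942     0.7558     1.6279]
Δx = (I − A)⁻¹ Δd with Δd having +150 in the Sector 1 component and 0 elsewhere.
So Δx_1 = L_11 · (+150), where L_11 = adj(I−A)_11 / det(I−A) = 0.5400 / 0.4300.
Δx_1 = 0.5400 × (+150) / 0.4300 = 81.00 / 0.4300 ≈ 188.37.

Δx_1 = 188.37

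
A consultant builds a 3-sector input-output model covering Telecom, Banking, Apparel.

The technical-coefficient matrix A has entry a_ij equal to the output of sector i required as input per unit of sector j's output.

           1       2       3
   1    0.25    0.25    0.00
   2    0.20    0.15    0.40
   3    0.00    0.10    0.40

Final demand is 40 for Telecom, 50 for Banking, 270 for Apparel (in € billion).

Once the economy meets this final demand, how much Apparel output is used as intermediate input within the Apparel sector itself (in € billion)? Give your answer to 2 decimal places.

z_33 = 202.39

I − A =
  [   0.75    -0.25     0.00]
  [  -0.20     0.85    -0.40]
  [   0.00    -0.10     0.60]
Cofactors of I−A, C_ij = (−1)^(i+j)·(minor ij) (rows/columns in the sector order above):
  C_11 = (0.85)(0.60) − (-0.40)(-0.10) = 0.4700
  C_12 = −[(-0.20)(0.60) − (-0.40)(0.00)] = 0.1200
  C_13 = (-0.20)(-0.10) − (0.85)(0.00) = 0.0200
  C_21 = −[(-0.25)(0.60) − (0.00)(-0.10)] = 0.1500
  C_22 = (0.75)(0.60) − (0.00)(0.00) = 0.4500
  C_23 = −[(0.75)(-0.10) − (-0.25)(0.00)] = 0.0750
  C_31 = (-0.25)(-0.40) − (0.00)(0.85) = 0.1000
  C_32 = −[(0.75)(-0.40) − (0.00)(-0.20)] = 0.3000
  C_33 = (0.75)(0.85) − (-0.25)(-0.20) = 0.5875
det(I−A) = Σ_j (I−A)_1j·C_1j = (0.75)(0.4700) + (-0.25)(0.1200) + (0.00)(0.0200) = 0.3225
adj(I−A) = Cᵀ =
  [ 0.4700   0.1500   0.1000]
  [ 0.1200   0.4500   0.3000]
  [ 0.0200   0.0750   0.5875]
(I − A)⁻¹ = adj(I−A) / det(I−A) ≈
  [   1.4574     0.4651     0.3101]
  [   0.3721     1.3953     0.9302]
  [   0.0620     0.2326     1.8217]
First solve x = (I − A)⁻¹ d = adj(I−A)·d / det(I−A); in particular x_3 = (0.0200·40 + 0.0750·50 + 0.5875·270) / 0.3225 = 163.175 / 0.3225 ≈ 505.9690.
Intermediate flow from 3 to 3: z_33 = a_33 · x_3 = 0.40 × 163.175 / 0.3225 = 65.27 / 0.3225 ≈ 202.39.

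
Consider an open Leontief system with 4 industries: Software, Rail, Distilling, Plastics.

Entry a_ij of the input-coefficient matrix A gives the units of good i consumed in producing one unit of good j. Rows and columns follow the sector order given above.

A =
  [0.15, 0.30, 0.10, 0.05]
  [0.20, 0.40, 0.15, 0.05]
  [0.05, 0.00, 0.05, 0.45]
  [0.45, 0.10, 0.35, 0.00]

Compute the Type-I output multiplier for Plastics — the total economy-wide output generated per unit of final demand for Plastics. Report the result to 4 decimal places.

m_4 = 2.7923

I − A =
  [   0.85    -0.30    -0.10    -0.05]
  [  -0.20     0.60    -0.15    -0.05]
  [  -0.05     0.00     0.95    -0.45]
  [  -0.45    -0.10    -0.35     1.00]
Compute the cofactors C_ij = (−1)^(i+j)·(3×3 minor ij) of I−A; the adjugate is their transpose:
adj(I−A) = Cᵀ =
  [ 0.464000   0.247000   0.121000   0.090000]
  [ 0.218625   0.626125   0.164750   0.116375]
  [ 0.160250   0.114250   0.424500   0.204750]
  [ 0.286750   0.213750   0.219500   0.422250]
det(I−A) = Σ_j (I−A)_1j·C_1j = (0.85)(0.464000) + (-0.30)(0.218625) + (-0.10)(0.160250) + (-0.05)(0.286750) = 0.29845
(I − A)⁻¹ = adj(I−A) / det(I−A) ≈
  [   1.55470     0.82761     0.40543     0.30156]
  [   0.73253     2.09792     0.55202     0.38993]
  [   0.53694     0.38281     1.42235     0.68604]
  [   0.96080     0.71620     0.73547     1.41481]
The output multiplier for sector j is the column-j sum of the Leontief inverse (I − A)⁻¹ = adj(I−A) / det(I−A).
Column 4 of adj(I−A): (0.090000, 0.116375, 0.204750, 0.422250); det(I−A) = 0.29845.
m_4 = (0.090000 + 0.116375 + 0.204750 + 0.422250) / 0.29845 = 0.833375 / 0.29845 ≈ 2.7923.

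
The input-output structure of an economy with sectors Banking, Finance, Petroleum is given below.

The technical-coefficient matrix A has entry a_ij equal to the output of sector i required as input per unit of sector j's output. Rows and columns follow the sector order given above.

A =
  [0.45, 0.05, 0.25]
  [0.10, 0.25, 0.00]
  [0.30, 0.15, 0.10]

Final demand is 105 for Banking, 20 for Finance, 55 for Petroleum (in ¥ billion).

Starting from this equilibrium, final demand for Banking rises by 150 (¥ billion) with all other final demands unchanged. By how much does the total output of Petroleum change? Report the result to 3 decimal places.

Δx_P = 117.359

I − A =
  [   0.55    -0.05    -0.25]
  [  -0.10     0.75     0.00]
  [  -0.30    -0.15     0.90]
Cofactors of I−A, C_ij = (−1)^(i+j)·(minor ij) (rows/columns in the sector order above):
  C_11 = (0.75)(0.90) − (0.00)(-0.15) = 0.6750
  C_12 = −[(-0.10)(0.90) − (0.00)(-0.30)] = 0.0900
  C_13 = (-0.10)(-0.15) − (0.75)(-0.30) = 0.2400
  C_21 = −[(-0.05)(0.90) − (-0.25)(-0.15)] = 0.0825
  C_22 = (0.55)(0.90) − (-0.25)(-0.30) = 0.4200
  C_23 = −[(0.55)(-0.15) − (-0.05)(-0.30)] = 0.0975
  C_31 = (-0.05)(0.00) − (-0.25)(0.75) = 0.1875
  C_32 = −[(0.55)(0.00) − (-0.25)(-0.10)] = 0.0250
  C_33 = (0.55)(0.75) − (-0.05)(-0.10) = 0.4075
det(I−A) = Σ_j (I−A)_1j·C_1j = (0.55)(0.6750) + (-0.05)(0.0900) + (-0.25)(0.2400) = 0.30675
adj(I−A) = Cᵀ =
  [ 0.6750   0.0825   0.1875]
  [ 0.0900   0.4200   0.0250]
  [ 0.2400   0.0975   0.4075]
(I − A)⁻¹ = adj(I−A) / det(I−A) ≈
  [   2.2005     0.2689     0.6112]
  [   0.2934     1.3692     0.0815]
  [   0.7824     0.3178     1.3284]
Δx = (I − A)⁻¹ Δd with Δd having +150 in the Banking component and 0 elsewhere.
So Δx_P = L_PB · (+150), where L_PB = adj(I−A)_PB / det(I−A) = 0.2400 / 0.30675.
Δx_P = 0.2400 × (+150) / 0.30675 = 36.00 / 0.30675 ≈ 117.359.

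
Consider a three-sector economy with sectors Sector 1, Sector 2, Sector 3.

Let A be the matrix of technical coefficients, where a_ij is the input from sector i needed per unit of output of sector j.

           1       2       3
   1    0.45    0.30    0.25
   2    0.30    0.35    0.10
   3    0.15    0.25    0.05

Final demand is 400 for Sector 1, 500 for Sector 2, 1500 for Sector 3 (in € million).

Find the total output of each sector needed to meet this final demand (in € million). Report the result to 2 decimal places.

I − A =
  [   0.55    -0.30    -0.25]
  [  -0.30     0.65    -0.10]
  [  -0.15    -0.25     0.95]
Cofactors of I−A, C_ij = (−1)^(i+j)·(minor ij) (rows/columns in the sector order above):
  C_11 = (0.65)(0.95) − (-0.10)(-0.25) = 0.5925
  C_12 = −[(-0.30)(0.95) − (-0.10)(-0.15)] = 0.3000
  C_13 = (-0.30)(-0.25) − (0.65)(-0.15) = 0.1725
  C_21 = −[(-0.30)(0.95) − (-0.25)(-0.25)] = 0.3475
  C_22 = (0.55)(0.95) − (-0.25)(-0.15) = 0.4850
  C_23 = −[(0.55)(-0.25) − (-0.30)(-0.15)] = 0.1825
  C_31 = (-0.30)(-0.10) − (-0.25)(0.65) = 0.1925
  C_32 = −[(0.55)(-0.10) − (-0.25)(-0.30)] = 0.1300
  C_33 = (0.55)(0.65) − (-0.30)(-0.30) = 0.2675
det(I−A) = Σ_j (I−A)_1j·C_1j = (0.55)(0.5925) + (-0.30)(0.3000) + (-0.25)(0.1725) = 0.19275
adj(I−A) = Cᵀ =
  [ 0.5925   0.3475   0.1925]
  [ 0.3000   0.4850   0.1300]
  [ 0.1725   0.1825   0.2675]
(I − A)⁻¹ = adj(I−A) / det(I−A) ≈
  [   3.0739     1.8029     0.9987]
  [   1.5564     2.5162     0.6744]
  [   0.8949     0.9468     1.3878]
x = (I − A)⁻¹ d = adj(I−A)·d / det(I−A), with det(I−A) = 0.19275:
  x_1 = (0.5925·400 + 0.3475·500 + 0.1925·1500) / 0.19275 = 699.50 / 0.19275 ≈ 3629.05
  x_2 = (0.3000·400 + 0.4850·500 + 0.1300·1500) / 0.19275 = 557.50 / 0.19275 ≈ 2892.35
  x_3 = (0.1725·400 + 0.1825·500 + 0.2675·1500) / 0.19275 = 561.50 / 0.19275 ≈ 2913.10

x_1 = 3629.05, x_2 = 2892.35, x_3 = 2913.10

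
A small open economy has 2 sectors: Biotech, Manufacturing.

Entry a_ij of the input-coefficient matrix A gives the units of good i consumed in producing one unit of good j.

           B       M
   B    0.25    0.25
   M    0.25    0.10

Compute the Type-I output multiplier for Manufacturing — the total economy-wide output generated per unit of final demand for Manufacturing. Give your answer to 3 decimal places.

I − A =
  [   0.75    -0.25]
  [  -0.25     0.90]
det(I−A) = (0.75)(0.90) − (-0.25)(-0.25) = 0.6125
adj(I−A) = [[0.90, 0.25], [0.25, 0.75]]
(I − A)⁻¹ = adj(I−A) / det(I−A) ≈
  [   1.4694     0.4082]
  [   0.4082     1.2245]
The output multiplier for sector j is the column-j sum of the Leontief inverse (I − A)⁻¹ = adj(I−A) / det(I−A).
Column M of adj(I−A): (0.25, 0.75); det(I−A) = 0.6125.
m_M = (0.25 + 0.75) / 0.6125 = 1.00 / 0.6125 ≈ 1.633.

m_M = 1.633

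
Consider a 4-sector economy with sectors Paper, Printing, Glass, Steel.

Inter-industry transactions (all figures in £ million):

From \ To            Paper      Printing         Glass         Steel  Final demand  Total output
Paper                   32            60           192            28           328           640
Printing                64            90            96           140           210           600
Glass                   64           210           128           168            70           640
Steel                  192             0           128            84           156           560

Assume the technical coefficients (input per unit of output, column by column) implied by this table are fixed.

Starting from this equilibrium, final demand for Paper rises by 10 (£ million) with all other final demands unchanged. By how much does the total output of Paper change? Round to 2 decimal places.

Δx_1 = 13.12

Technical coefficients a_ij = z_ij / X_j:
  a_11 = 32/640 = 0.05, a_21 = 64/640 = 0.10, a_31 = 64/640 = 0.10, a_41 = 192/640 = 0.30
  a_12 = 60/600 = 0.10, a_22 = 90/600 = 0.15, a_32 = 210/600 = 0.35, a_42 = 0/600 = 0.00
  a_13 = 192/640 = 0.30, a_23 = 96/640 = 0.15, a_33 = 128/640 = 0.20, a_43 = 128/640 = 0.20
  a_14 = 28/560 = 0.05, a_24 = 140/560 = 0.25, a_34 = 168/560 = 0.30, a_44 = 84/560 = 0.15
I − A =
  [   0.95    -0.10    -0.30    -0.05]
  [  -0.10     0.85    -0.15    -0.25]
  [  -0.10    -0.35     0.80    -0.30]
  [  -0.30     0.00    -0.20     0.85]
Compute the cofactors C_ij = (−1)^(i+j)·(3×3 minor ij) of I−A; the adjugate is their transpose:
adj(I−A) = Cᵀ =
  [ 0.464875   0.154750   0.243000   0.158625]
  [ 0.153250   0.523500   0.215375   0.239000]
  [ 0.204750   0.294875   0.657625   0.330875]
  [ 0.212250   0.124000   0.240500   0.550625]
det(I−A) = Σ_j (I−A)_1j·C_1j = (0.95)(0.464875) + (-0.10)(0.153250) + (-0.30)(0.204750) + (-0.05)(0.212250) = 0.35426875
(I − A)⁻¹ = adj(I−A) / det(I−A) ≈
  [   1.3122     0.4368     0.6859     0.4478]
  [   0.4326     1.4777     0.6079     0.6746]
  [   0.5780     0.8323     1.8563     0.9340]
  [   0.5991     0.3500     0.6789     1.5543]
Δx = (I − A)⁻¹ Δd with Δd having +10 in the Paper component and 0 elsewhere.
So Δx_1 = L_11 · (+10), where L_11 = adj(I−A)_11 / det(I−A) = 0.464875 / 0.35426875.
Δx_1 = 0.464875 × (+10) / 0.35426875 = 4.64875 / 0.35426875 ≈ 13.12.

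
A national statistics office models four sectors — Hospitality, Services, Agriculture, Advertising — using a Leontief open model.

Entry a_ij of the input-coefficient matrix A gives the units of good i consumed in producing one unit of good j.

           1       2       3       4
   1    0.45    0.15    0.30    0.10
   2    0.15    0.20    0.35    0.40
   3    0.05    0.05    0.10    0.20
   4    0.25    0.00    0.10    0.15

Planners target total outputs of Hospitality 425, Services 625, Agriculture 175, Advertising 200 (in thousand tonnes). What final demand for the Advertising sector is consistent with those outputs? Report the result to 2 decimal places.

d_4 = 46.25

I − A =
  [   0.55    -0.15    -0.30    -0.10]
  [  -0.15     0.80    -0.35    -0.40]
  [  -0.05    -0.05     0.90    -0.20]
  [  -0.25     0.00    -0.10     0.85]
d = (I − A) x:
  d_1 = (+0.55)·425 + (-0.15)·625 + (-0.30)·175 + (-0.10)·200 = 67.50
  d_2 = (-0.15)·425 + (+0.80)·625 + (-0.35)·175 + (-0.40)·200 = 295.00
  d_3 = (-0.05)·425 + (-0.05)·625 + (+0.90)·175 + (-0.20)·200 = 65.00
  d_4 = (-0.25)·425 + (+0.00)·625 + (-0.10)·175 + (+0.85)·200 = 46.25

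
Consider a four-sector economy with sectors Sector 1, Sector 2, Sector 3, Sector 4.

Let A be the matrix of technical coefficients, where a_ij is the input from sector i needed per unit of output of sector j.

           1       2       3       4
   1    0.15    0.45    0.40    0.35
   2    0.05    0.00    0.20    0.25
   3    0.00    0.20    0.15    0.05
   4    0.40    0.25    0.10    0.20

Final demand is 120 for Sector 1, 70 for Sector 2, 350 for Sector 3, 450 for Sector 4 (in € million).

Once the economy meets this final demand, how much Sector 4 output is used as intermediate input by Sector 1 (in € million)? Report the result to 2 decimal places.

I − A =
  [   0.85    -0.45    -0.40    -0.35]
  [  -0.05     1.00    -0.20    -0.25]
  [   0.00    -0.20     0.85    -0.05]
  [  -0.40    -0.25    -0.10     0.80]
Compute the cofactors C_ij = (−1)^(i+j)·(3×3 minor ij) of I−A; the adjugate is their transpose:
adj(I−A) = Cᵀ =
  [ 0.582375   0.454125   0.430750   0.423625]
  [ 0.122750   0.446750   0.187000   0.205000]
  [ 0.048625   0.127625   0.419500   0.087375]
  [ 0.335625   0.382625   0.326250   0.665375]
det(I−A) = Σ_j (I−A)_1j·C_1j = (0.85)(0.582375) + (-0.45)(0.122750) + (-0.40)(0.048625) + (-0.35)(0.335625) = 0.3028625
(I − A)⁻¹ = adj(I−A) / det(I−A) ≈
  [   1.9229     1.4994     1.4223     1.3987]
  [   0.4053     1.4751     0.6174     0.6769]
  [   0.1606     0.4214     1.3851     0.2885]
  [   1.1082     1.2634     1.0772     2.1970]
First solve x = (I − A)⁻¹ d = adj(I−A)·d / det(I−A); in particular x_1 = (0.582375·120 + 0.454125·70 + 0.430750·350 + 0.423625·450) / 0.3028625 = 443.0675 / 0.3028625 ≈ 1462.9328.
Intermediate flow from 4 to 1: z_41 = a_41 · x_1 = 0.40 × 443.0675 / 0.3028625 = 177.227 / 0.3028625 ≈ 585.17.

z_41 = 585.17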